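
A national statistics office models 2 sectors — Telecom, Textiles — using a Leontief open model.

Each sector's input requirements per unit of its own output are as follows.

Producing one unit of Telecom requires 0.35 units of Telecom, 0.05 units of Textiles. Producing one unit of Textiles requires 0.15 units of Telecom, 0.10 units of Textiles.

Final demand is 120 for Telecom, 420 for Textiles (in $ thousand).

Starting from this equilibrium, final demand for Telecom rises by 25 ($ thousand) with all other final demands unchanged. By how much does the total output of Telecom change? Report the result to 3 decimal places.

I − A =
  [   0.65    -0.15]
  [  -0.05     0.90]
det(I−A) = (0.65)(0.90) − (-0.15)(-0.05) = 0.5775
adj(I−A) = [[0.90, 0.15], [0.05, 0.65]]
(I − A)⁻¹ = adj(I−A) / det(I−A) ≈
  [   1.5584     0.2597]
  [   0.0866     1.1255]
Δx = (I − A)⁻¹ Δd with Δd having +25 in the Telecom component and 0 elsewhere.
So Δx_1 = L_11 · (+25), where L_11 = adj(I−A)_11 / det(I−A) = 0.90 / 0.5775.
Δx_1 = 0.90 × (+25) / 0.5775 = 22.50 / 0.5775 ≈ 38.961.

Δx_1 = 38.961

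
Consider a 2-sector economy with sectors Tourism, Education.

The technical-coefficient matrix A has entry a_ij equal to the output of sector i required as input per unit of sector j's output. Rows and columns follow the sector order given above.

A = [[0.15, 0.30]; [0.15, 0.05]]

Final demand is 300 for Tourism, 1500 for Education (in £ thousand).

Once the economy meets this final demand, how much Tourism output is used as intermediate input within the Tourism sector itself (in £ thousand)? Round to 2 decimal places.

z_TT = 144.59

I − A =
  [   0.85    -0.30]
  [  -0.15     0.95]
det(I−A) = (0.85)(0.95) − (-0.30)(-0.15) = 0.7625
adj(I−A) = [[0.95, 0.30], [0.15, 0.85]]
(I − A)⁻¹ = adj(I−A) / det(I−A) ≈
  [   1.2459     0.3934]
  [   0.1967     1.1148]
First solve x = (I − A)⁻¹ d = adj(I−A)·d / det(I−A); in particular x_T = (0.95·300 + 0.30·1500) / 0.7625 = 735.00 / 0.7625 ≈ 963.9344.
Intermediate flow from T to T: z_TT = a_TT · x_T = 0.15 × 735.00 / 0.7625 = 110.25 / 0.7625 ≈ 144.59.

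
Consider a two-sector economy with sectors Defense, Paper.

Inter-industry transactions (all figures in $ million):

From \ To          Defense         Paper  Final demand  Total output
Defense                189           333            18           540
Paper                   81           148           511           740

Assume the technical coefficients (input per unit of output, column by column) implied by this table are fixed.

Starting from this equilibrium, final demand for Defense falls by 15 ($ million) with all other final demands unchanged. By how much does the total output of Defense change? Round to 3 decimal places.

Δx_D = -26.519

Technical coefficients a_ij = z_ij / X_j:
  a_DD = 189/540 = 0.35, a_PD = 81/540 = 0.15
  a_DP = 333/740 = 0.45, a_PP = 148/740 = 0.20
I − A =
  [   0.65    -0.45]
  [  -0.15     0.80]
det(I−A) = (0.65)(0.80) − (-0.45)(-0.15) = 0.4525
adj(I−A) = [[0.80, 0.45], [0.15, 0.65]]
(I − A)⁻¹ = adj(I−A) / det(I−A) ≈
  [   1.7680     0.9945]
  [   0.3315     1.4365]
Δx = (I − A)⁻¹ Δd with Δd having -15 in the Defense component and 0 elsewhere.
So Δx_D = L_DD · (-15), where L_DD = adj(I−A)_DD / det(I−A) = 0.80 / 0.4525.
Δx_D = 0.80 × (-15) / 0.4525 = -12.00 / 0.4525 ≈ -26.519.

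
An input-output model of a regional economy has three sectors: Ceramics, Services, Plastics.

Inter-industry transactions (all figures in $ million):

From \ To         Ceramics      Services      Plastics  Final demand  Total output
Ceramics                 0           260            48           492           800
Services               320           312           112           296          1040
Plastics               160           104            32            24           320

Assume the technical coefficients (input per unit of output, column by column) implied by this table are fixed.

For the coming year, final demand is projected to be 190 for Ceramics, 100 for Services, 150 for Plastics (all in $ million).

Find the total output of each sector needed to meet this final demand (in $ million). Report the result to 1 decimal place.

Technical coefficients a_ij = z_ij / X_j:
  a_CC = 0/800 = 0.00, a_SC = 320/800 = 0.40, a_PC = 160/800 = 0.20
  a_CS = 260/1040 = 0.25, a_SS = 312/1040 = 0.30, a_PS = 104/1040 = 0.10
  a_CP = 48/320 = 0.15, a_SP = 112/320 = 0.35, a_PP = 32/320 = 0.10
I − A =
  [   1.00    -0.25    -0.15]
  [  -0.40     0.70    -0.35]
  [  -0.20    -0.10     0.90]
Cofactors of I−A, C_ij = (−1)^(i+j)·(minor ij) (rows/columns in the sector order above):
  C_11 = (0.70)(0.90) − (-0.35)(-0.10) = 0.5950
  C_12 = −[(-0.40)(0.90) − (-0.35)(-0.20)] = 0.4300
  C_13 = (-0.40)(-0.10) − (0.70)(-0.20) = 0.1800
  C_21 = −[(-0.25)(0.90) − (-0.15)(-0.10)] = 0.2400
  C_22 = (1.00)(0.90) − (-0.15)(-0.20) = 0.8700
  C_23 = −[(1.00)(-0.10) − (-0.25)(-0.20)] = 0.1500
  C_31 = (-0.25)(-0.35) − (-0.15)(0.70) = 0.1925
  C_32 = −[(1.00)(-0.35) − (-0.15)(-0.40)] = 0.4100
  C_33 = (1.00)(0.70) − (-0.25)(-0.40) = 0.6000
det(I−A) = Σ_j (I−A)_1j·C_1j = (1.00)(0.5950) + (-0.25)(0.4300) + (-0.15)(0.1800) = 0.4605
adj(I−A) = Cᵀ =
  [ 0.5950   0.2400   0.1925]
  [ 0.4300   0.8700   0.4100]
  [ 0.1800   0.1500   0.6000]
(I − A)⁻¹ = adj(I−A) / det(I−A) ≈
  [   1.2921     0.5212     0.4180]
  [   0.9338     1.8893     0.8903]
  [   0.3909     0.3257     1.3029]
x = (I − A)⁻¹ d = adj(I−A)·d / det(I−A), with det(I−A) = 0.4605:
  x_C = (0.5950·190 + 0.2400·100 + 0.1925·150) / 0.4605 = 165.925 / 0.4605 ≈ 360.3
  x_S = (0.4300·190 + 0.8700·100 + 0.4100·150) / 0.4605 = 230.20 / 0.4605 ≈ 499.9
  x_P = (0.1800·190 + 0.1500·100 + 0.6000·150) / 0.4605 = 139.20 / 0.4605 ≈ 302.3

x_C = 360.3, x_S = 499.9, x_P = 302.3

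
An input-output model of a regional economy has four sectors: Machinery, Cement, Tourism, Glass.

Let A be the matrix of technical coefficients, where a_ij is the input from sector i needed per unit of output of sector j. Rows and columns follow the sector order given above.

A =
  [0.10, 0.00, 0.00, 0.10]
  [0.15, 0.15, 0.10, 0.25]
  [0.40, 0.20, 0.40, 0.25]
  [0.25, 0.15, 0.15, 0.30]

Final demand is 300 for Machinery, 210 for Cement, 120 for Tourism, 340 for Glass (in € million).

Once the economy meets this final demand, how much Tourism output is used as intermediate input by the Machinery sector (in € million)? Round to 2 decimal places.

z_31 = 181.14

I − A =
  [   0.90     0.00     0.00    -0.10]
  [  -0.15     0.85    -0.10    -0.25]
  [  -0.40    -0.20     0.60    -0.25]
  [  -0.25    -0.15    -0.15     0.70]
Compute the cofactors C_ij = (−1)^(i+j)·(3×3 minor ij) of I−A; the adjugate is their transpose:
adj(I−A) = Cᵀ =
  [ 0.277375   0.012000   0.014250   0.049000]
  [ 0.144125   0.323250   0.096500   0.170500]
  [ 0.315250   0.160750   0.478250   0.273250]
  [ 0.197500   0.108000   0.128250   0.441000]
det(I−A) = Σ_j (I−A)_1j·C_1j = (0.90)(0.277375) + (0.00)(0.144125) + (0.00)(0.315250) + (-0.10)(0.197500) = 0.2298875
(I − A)⁻¹ = adj(I−A) / det(I−A) ≈
  [   1.2066     0.0522     0.0620     0.2131]
  [   0.6269     1.4061     0.4198     0.7417]
  [   1.3713     0.6993     2.0804     1.1886]
  [   0.8591     0.4698     0.5579     1.9183]
First solve x = (I − A)⁻¹ d = adj(I−A)·d / det(I−A); in particular x_1 = (0.277375·300 + 0.012000·210 + 0.014250·120 + 0.049000·340) / 0.2298875 = 104.1025 / 0.2298875 ≈ 452.8411.
Intermediate flow from 3 to 1: z_31 = a_31 · x_1 = 0.40 × 104.1025 / 0.2298875 = 41.641 / 0.2298875 ≈ 181.14.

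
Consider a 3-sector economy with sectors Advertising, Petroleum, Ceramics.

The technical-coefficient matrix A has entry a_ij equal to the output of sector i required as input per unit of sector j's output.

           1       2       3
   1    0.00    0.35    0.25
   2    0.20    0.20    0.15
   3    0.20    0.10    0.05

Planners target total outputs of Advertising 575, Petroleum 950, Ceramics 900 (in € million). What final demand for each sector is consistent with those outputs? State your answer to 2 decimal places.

d_1 = 17.50, d_2 = 510.00, d_3 = 645.00

I − A =
  [   1.00    -0.35    -0.25]
  [  -0.20     0.80    -0.15]
  [  -0.20    -0.10     0.95]
d = (I − A) x:
  d_1 = (+1.00)·575 + (-0.35)·950 + (-0.25)·900 = 17.50
  d_2 = (-0.20)·575 + (+0.80)·950 + (-0.15)·900 = 510.00
  d_3 = (-0.20)·575 + (-0.10)·950 + (+0.95)·900 = 645.00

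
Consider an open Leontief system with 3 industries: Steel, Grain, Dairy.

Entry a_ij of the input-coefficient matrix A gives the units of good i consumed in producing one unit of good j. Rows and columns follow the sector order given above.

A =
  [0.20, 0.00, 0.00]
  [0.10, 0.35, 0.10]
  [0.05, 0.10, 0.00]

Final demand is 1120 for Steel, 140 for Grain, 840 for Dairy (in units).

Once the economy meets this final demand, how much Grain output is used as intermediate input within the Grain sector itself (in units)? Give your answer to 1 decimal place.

I − A =
  [   0.80     0.00     0.00]
  [  -0.10     0.65    -0.10]
  [  -0.05    -0.10     1.00]
Cofactors of I−A, C_ij = (−1)^(i+j)·(minor ij) (rows/columns in the sector order above):
  C_11 = (0.65)(1.00) − (-0.10)(-0.10) = 0.6400
  C_12 = −[(-0.10)(1.00) − (-0.10)(-0.05)] = 0.1050
  C_13 = (-0.10)(-0.10) − (0.65)(-0.05) = 0.0425
  C_21 = −[(0.00)(1.00) − (0.00)(-0.10)] = 0.0000
  C_22 = (0.80)(1.00) − (0.00)(-0.05) = 0.8000
  C_23 = −[(0.80)(-0.10) − (0.00)(-0.05)] = 0.0800
  C_31 = (0.00)(-0.10) − (0.00)(0.65) = 0.0000
  C_32 = −[(0.80)(-0.10) − (0.00)(-0.10)] = 0.0800
  C_33 = (0.80)(0.65) − (0.00)(-0.10) = 0.5200
det(I−A) = Σ_j (I−A)_1j·C_1j = (0.80)(0.6400) + (0.00)(0.1050) + (0.00)(0.0425) = 0.5120
adj(I−A) = Cᵀ =
  [ 0.6400   0.0000   0.0000]
  [ 0.1050   0.8000   0.0800]
  [ 0.0425   0.0800   0.5200]
(I − A)⁻¹ = adj(I−A) / det(I−A) ≈
  [   1.2500     0.0000     0.0000]
  [   0.2051     1.5625     0.1563]
  [   0.0830     0.1563     1.0156]
First solve x = (I − A)⁻¹ d = adj(I−A)·d / det(I−A); in particular x_2 = (0.1050·1120 + 0.8000·140 + 0.0800·840) / 0.5120 = 296.80 / 0.5120 ≈ 579.688.
Intermediate flow from 2 to 2: z_22 = a_22 · x_2 = 0.35 × 296.80 / 0.5120 = 103.88 / 0.5120 ≈ 202.9.

z_22 = 202.9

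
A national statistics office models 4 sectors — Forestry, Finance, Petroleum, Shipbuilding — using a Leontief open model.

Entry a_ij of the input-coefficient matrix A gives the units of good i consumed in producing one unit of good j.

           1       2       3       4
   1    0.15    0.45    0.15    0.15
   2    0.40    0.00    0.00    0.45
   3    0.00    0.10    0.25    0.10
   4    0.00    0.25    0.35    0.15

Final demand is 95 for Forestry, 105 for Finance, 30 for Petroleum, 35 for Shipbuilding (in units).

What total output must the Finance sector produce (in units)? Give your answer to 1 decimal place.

I − A =
  [   0.85    -0.45    -0.15    -0.15]
  [  -0.40     1.00     0.00    -0.45]
  [   0.00    -0.10     0.75    -0.10]
  [   0.00    -0.25    -0.35     0.85]
Compute the cofactors C_ij = (−1)^(i+j)·(3×3 minor ij) of I−A; the adjugate is their transpose:
adj(I−A) = Cᵀ =
  [ 0.502375   0.321000   0.234000   0.286125]
  [ 0.241000   0.512125   0.205875   0.337875]
  [ 0.044000   0.093500   0.458875   0.111250]
  [ 0.089000   0.189125   0.249500   0.496500]
det(I−A) = Σ_j (I−A)_1j·C_1j = (0.85)(0.502375) + (-0.45)(0.241000) + (-0.15)(0.044000) + (-0.15)(0.089000) = 0.29861875
(I − A)⁻¹ = adj(I−A) / det(I−A) ≈
  [   1.6823     1.0749     0.7836     0.9582]
  [   0.8070     1.7150     0.6894     1.1315]
  [   0.1473     0.3131     1.5367     0.3725]
  [   0.2980     0.6333     0.8355     1.6627]
x = (I − A)⁻¹ d = adj(I−A)·d / det(I−A), with det(I−A) = 0.29861875:
  x_1 = (0.502375·95 + 0.321000·105 + 0.234000·30 + 0.286125·35) / 0.29861875 = 98.465 / 0.29861875 ≈ 329.7
  x_2 = (0.241000·95 + 0.512125·105 + 0.205875·30 + 0.337875·35) / 0.29861875 = 94.67 / 0.29861875 ≈ 317.0
  x_3 = (0.044000·95 + 0.093500·105 + 0.458875·30 + 0.111250·35) / 0.29861875 = 31.6575 / 0.29861875 ≈ 106.0
  x_4 = (0.089000·95 + 0.189125·105 + 0.249500·30 + 0.496500·35) / 0.29861875 = 53.175625 / 0.29861875 ≈ 178.1

x_2 = 317.0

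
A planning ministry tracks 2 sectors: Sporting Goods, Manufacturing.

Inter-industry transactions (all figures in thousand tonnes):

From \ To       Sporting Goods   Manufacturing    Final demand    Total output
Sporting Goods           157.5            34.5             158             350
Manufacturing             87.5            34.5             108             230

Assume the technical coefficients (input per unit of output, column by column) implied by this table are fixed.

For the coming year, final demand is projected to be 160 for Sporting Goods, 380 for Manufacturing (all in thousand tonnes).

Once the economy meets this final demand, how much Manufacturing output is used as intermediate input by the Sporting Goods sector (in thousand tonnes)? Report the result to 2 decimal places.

Technical coefficients a_ij = z_ij / X_j:
  a_11 = 157.5/350 = 0.45, a_21 = 87.5/350 = 0.25
  a_12 = 34.5/230 = 0.15, a_22 = 34.5/230 = 0.15
I − A =
  [   0.55    -0.15]
  [  -0.25     0.85]
det(I−A) = (0.55)(0.85) − (-0.15)(-0.25) = 0.4300
adj(I−A) = [[0.85, 0.15], [0.25, 0.55]]
(I − A)⁻¹ = adj(I−A) / det(I−A) ≈
  [   1.9767     0.3488]
  [   0.5814     1.2791]
First solve x = (I − A)⁻¹ d = adj(I−A)·d / det(I−A); in particular x_1 = (0.85·160 + 0.15·380) / 0.4300 = 193.00 / 0.4300 ≈ 448.8372.
Intermediate flow from 2 to 1: z_21 = a_21 · x_1 = 0.25 × 193.00 / 0.4300 = 48.25 / 0.4300 ≈ 112.21.

z_21 = 112.21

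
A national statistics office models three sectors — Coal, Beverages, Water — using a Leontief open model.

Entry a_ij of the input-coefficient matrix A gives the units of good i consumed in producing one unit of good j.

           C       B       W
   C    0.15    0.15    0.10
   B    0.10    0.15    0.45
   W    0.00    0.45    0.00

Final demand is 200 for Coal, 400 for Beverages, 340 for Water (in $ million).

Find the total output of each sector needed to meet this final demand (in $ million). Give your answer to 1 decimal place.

I − A =
  [   0.85    -0.15    -0.10]
  [  -0.10     0.85    -0.45]
  [   0.00    -0.45     1.00]
Cofactors of I−A, C_ij = (−1)^(i+j)·(minor ij) (rows/columns in the sector order above):
  C_11 = (0.85)(1.00) − (-0.45)(-0.45) = 0.6475
  C_12 = −[(-0.10)(1.00) − (-0.45)(0.00)] = 0.1000
  C_13 = (-0.10)(-0.45) − (0.85)(0.00) = 0.0450
  C_21 = −[(-0.15)(1.00) − (-0.10)(-0.45)] = 0.1950
  C_22 = (0.85)(1.00) − (-0.10)(0.00) = 0.8500
  C_23 = −[(0.85)(-0.45) − (-0.15)(0.00)] = 0.3825
  C_31 = (-0.15)(-0.45) − (-0.10)(0.85) = 0.1525
  C_32 = −[(0.85)(-0.45) − (-0.10)(-0.10)] = 0.3925
  C_33 = (0.85)(0.85) − (-0.15)(-0.10) = 0.7075
det(I−A) = Σ_j (I−A)_1j·C_1j = (0.85)(0.6475) + (-0.15)(0.1000) + (-0.10)(0.0450) = 0.530875
adj(I−A) = Cᵀ =
  [ 0.6475   0.1950   0.1525]
  [ 0.1000   0.8500   0.3925]
  [ 0.0450   0.3825   0.7075]
(I − A)⁻¹ = adj(I−A) / det(I−A) ≈
  [   1.2197     0.3673     0.2873]
  [   0.1884     1.6011     0.7393]
  [   0.0848     0.7205     1.3327]
x = (I − A)⁻¹ d = adj(I−A)·d / det(I−A), with det(I−A) = 0.530875:
  x_C = (0.6475·200 + 0.1950·400 + 0.1525·340) / 0.530875 = 259.35 / 0.530875 ≈ 488.5
  x_B = (0.1000·200 + 0.8500·400 + 0.3925·340) / 0.530875 = 493.45 / 0.530875 ≈ 929.5
  x_W = (0.0450·200 + 0.3825·400 + 0.7075·340) / 0.530875 = 402.55 / 0.530875 ≈ 758.3

x_C = 488.5, x_B = 929.5, x_W = 758.3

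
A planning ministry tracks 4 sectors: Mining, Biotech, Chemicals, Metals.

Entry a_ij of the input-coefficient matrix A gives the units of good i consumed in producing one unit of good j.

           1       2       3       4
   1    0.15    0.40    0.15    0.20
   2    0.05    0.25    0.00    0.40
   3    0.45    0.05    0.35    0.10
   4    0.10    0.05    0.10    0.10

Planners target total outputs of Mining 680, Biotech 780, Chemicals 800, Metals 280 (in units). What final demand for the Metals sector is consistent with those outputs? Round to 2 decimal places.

d_4 = 65.00

I − A =
  [   0.85    -0.40    -0.15    -0.20]
  [  -0.05     0.75     0.00    -0.40]
  [  -0.45    -0.05     0.65    -0.10]
  [  -0.10    -0.05    -0.10     0.90]
d = (I − A) x:
  d_1 = (+0.85)·680 + (-0.40)·780 + (-0.15)·800 + (-0.20)·280 = 90.00
  d_2 = (-0.05)·680 + (+0.75)·780 + (+0.00)·800 + (-0.40)·280 = 439.00
  d_3 = (-0.45)·680 + (-0.05)·780 + (+0.65)·800 + (-0.10)·280 = 147.00
  d_4 = (-0.10)·680 + (-0.05)·780 + (-0.10)·800 + (+0.90)·280 = 65.00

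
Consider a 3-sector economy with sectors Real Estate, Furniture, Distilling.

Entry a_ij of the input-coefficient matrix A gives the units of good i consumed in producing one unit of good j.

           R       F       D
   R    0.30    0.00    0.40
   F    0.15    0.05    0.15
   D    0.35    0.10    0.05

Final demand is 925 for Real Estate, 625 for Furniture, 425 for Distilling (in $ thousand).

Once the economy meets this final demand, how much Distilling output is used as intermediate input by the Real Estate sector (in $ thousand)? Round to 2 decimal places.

I − A =
  [   0.70     0.00    -0.40]
  [  -0.15     0.95    -0.15]
  [  -0.35    -0.10     0.95]
Cofactors of I−A, C_ij = (−1)^(i+j)·(minor ij) (rows/columns in the sector order above):
  C_11 = (0.95)(0.95) − (-0.15)(-0.10) = 0.8875
  C_12 = −[(-0.15)(0.95) − (-0.15)(-0.35)] = 0.1950
  C_13 = (-0.15)(-0.10) − (0.95)(-0.35) = 0.3475
  C_21 = −[(0.00)(0.95) − (-0.40)(-0.10)] = 0.0400
  C_22 = (0.70)(0.95) − (-0.40)(-0.35) = 0.5250
  C_23 = −[(0.70)(-0.10) − (0.00)(-0.35)] = 0.0700
  C_31 = (0.00)(-0.15) − (-0.40)(0.95) = 0.3800
  C_32 = −[(0.70)(-0.15) − (-0.40)(-0.15)] = 0.1650
  C_33 = (0.70)(0.95) − (0.00)(-0.15) = 0.6650
det(I−A) = Σ_j (I−A)_1j·C_1j = (0.70)(0.8875) + (0.00)(0.1950) + (-0.40)(0.3475) = 0.48225
adj(I−A) = Cᵀ =
  [ 0.8875   0.0400   0.3800]
  [ 0.1950   0.5250   0.1650]
  [ 0.3475   0.0700   0.6650]
(I − A)⁻¹ = adj(I−A) / det(I−A) ≈
  [   1.8403     0.0829     0.7880]
  [   0.4044     1.0886     0.3421]
  [   0.7206     0.1452     1.3790]
First solve x = (I − A)⁻¹ d = adj(I−A)·d / det(I−A); in particular x_R = (0.8875·925 + 0.0400·625 + 0.3800·425) / 0.48225 = 1007.4375 / 0.48225 ≈ 2089.0358.
Intermediate flow from D to R: z_DR = a_DR · x_R = 0.35 × 1007.4375 / 0.48225 = 352.603125 / 0.48225 ≈ 731.16.

z_DR = 731.16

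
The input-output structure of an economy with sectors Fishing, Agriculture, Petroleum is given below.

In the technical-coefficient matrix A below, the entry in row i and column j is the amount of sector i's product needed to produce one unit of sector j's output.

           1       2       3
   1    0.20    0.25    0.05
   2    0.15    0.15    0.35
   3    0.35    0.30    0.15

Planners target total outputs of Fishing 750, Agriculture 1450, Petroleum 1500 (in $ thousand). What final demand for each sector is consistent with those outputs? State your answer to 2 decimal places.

d_1 = 162.50, d_2 = 595.00, d_3 = 577.50

I − A =
  [   0.80    -0.25    -0.05]
  [  -0.15     0.85    -0.35]
  [  -0.35    -0.30     0.85]
d = (I − A) x:
  d_1 = (+0.80)·750 + (-0.25)·1450 + (-0.05)·1500 = 162.50
  d_2 = (-0.15)·750 + (+0.85)·1450 + (-0.35)·1500 = 595.00
  d_3 = (-0.35)·750 + (-0.30)·1450 + (+0.85)·1500 = 577.50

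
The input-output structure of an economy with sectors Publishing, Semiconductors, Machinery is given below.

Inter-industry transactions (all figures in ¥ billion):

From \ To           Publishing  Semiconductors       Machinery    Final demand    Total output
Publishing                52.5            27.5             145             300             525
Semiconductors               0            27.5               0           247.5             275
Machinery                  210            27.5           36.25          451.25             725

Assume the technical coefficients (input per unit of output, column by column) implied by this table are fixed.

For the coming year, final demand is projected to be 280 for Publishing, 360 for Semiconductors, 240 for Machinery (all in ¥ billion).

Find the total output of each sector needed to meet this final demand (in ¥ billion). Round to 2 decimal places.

Technical coefficients a_ij = z_ij / X_j:
  a_11 = 52.5/525 = 0.10, a_21 = 0/525 = 0.00, a_31 = 210/525 = 0.40
  a_12 = 27.5/275 = 0.10, a_22 = 27.5/275 = 0.10, a_32 = 27.5/275 = 0.10
  a_13 = 145/725 = 0.20, a_23 = 0/725 = 0.00, a_33 = 36.25/725 = 0.05
I − A =
  [   0.90    -0.10    -0.20]
  [   0.00     0.90     0.00]
  [  -0.40    -0.10     0.95]
Cofactors of I−A, C_ij = (−1)^(i+j)·(minor ij) (rows/columns in the sector order above):
  C_11 = (0.90)(0.95) − (0.00)(-0.10) = 0.8550
  C_12 = −[(0.00)(0.95) − (0.00)(-0.40)] = 0.0000
  C_13 = (0.00)(-0.10) − (0.90)(-0.40) = 0.3600
  C_21 = −[(-0.10)(0.95) − (-0.20)(-0.10)] = 0.1150
  C_22 = (0.90)(0.95) − (-0.20)(-0.40) = 0.7750
  C_23 = −[(0.90)(-0.10) − (-0.10)(-0.40)] = 0.1300
  C_31 = (-0.10)(0.00) − (-0.20)(0.90) = 0.1800
  C_32 = −[(0.90)(0.00) − (-0.20)(0.00)] = 0.0000
  C_33 = (0.90)(0.90) − (-0.10)(0.00) = 0.8100
det(I−A) = Σ_j (I−A)_1j·C_1j = (0.90)(0.8550) + (-0.10)(0.0000) + (-0.20)(0.3600) = 0.6975
adj(I−A) = Cᵀ =
  [ 0.8550   0.1150   0.1800]
  [ 0.0000   0.7750   0.0000]
  [ 0.3600   0.1300   0.8100]
(I − A)⁻¹ = adj(I−A) / det(I−A) ≈
  [   1.2258     0.1649     0.2581]
  [   0.0000     1.1111     0.0000]
  [   0.5161     0.1864     1.1613]
x = (I − A)⁻¹ d = adj(I−A)·d / det(I−A), with det(I−A) = 0.6975:
  x_1 = (0.8550·280 + 0.1150·360 + 0.1800·240) / 0.6975 = 324.00 / 0.6975 ≈ 464.52
  x_2 = (0.0000·280 + 0.7750·360 + 0.0000·240) / 0.6975 = 279.00 / 0.6975 = 400.00
  x_3 = (0.3600·280 + 0.1300·360 + 0.8100·240) / 0.6975 = 342.00 / 0.6975 ≈ 490.32

x_1 = 464.52, x_2 = 400.00, x_3 = 490.32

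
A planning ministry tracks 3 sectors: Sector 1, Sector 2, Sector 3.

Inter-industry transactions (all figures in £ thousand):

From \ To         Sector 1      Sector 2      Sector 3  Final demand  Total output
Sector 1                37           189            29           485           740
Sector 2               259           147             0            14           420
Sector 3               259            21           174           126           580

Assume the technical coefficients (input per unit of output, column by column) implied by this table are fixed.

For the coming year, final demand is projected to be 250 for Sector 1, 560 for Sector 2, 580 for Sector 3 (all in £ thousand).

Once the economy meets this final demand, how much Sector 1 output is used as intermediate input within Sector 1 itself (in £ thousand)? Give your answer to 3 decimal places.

Technical coefficients a_ij = z_ij / X_j:
  a_11 = 37/740 = 0.05, a_21 = 259/740 = 0.35, a_31 = 259/740 = 0.35
  a_12 = 189/420 = 0.45, a_22 = 147/420 = 0.35, a_32 = 21/420 = 0.05
  a_13 = 29/580 = 0.05, a_23 = 0/580 = 0.00, a_33 = 174/580 = 0.30
I − A =
  [   0.95    -0.45    -0.05]
  [  -0.35     0.65     0.00]
  [  -0.35    -0.05     0.70]
Cofactors of I−A, C_ij = (−1)^(i+j)·(minor ij) (rows/columns in the sector order above):
  C_11 = (0.65)(0.70) − (0.00)(-0.05) = 0.4550
  C_12 = −[(-0.35)(0.70) − (0.00)(-0.35)] = 0.2450
  C_13 = (-0.35)(-0.05) − (0.65)(-0.35) = 0.2450
  C_21 = −[(-0.45)(0.70) − (-0.05)(-0.05)] = 0.3175
  C_22 = (0.95)(0.70) − (-0.05)(-0.35) = 0.6475
  C_23 = −[(0.95)(-0.05) − (-0.45)(-0.35)] = 0.2050
  C_31 = (-0.45)(0.00) − (-0.05)(0.65) = 0.0325
  C_32 = −[(0.95)(0.00) − (-0.05)(-0.35)] = 0.0175
  C_33 = (0.95)(0.65) − (-0.45)(-0.35) = 0.4600
det(I−A) = Σ_j (I−A)_1j·C_1j = (0.95)(0.4550) + (-0.45)(0.2450) + (-0.05)(0.2450) = 0.30975
adj(I−A) = Cᵀ =
  [ 0.4550   0.3175   0.0325]
  [ 0.2450   0.6475   0.0175]
  [ 0.2450   0.2050   0.4600]
(I − A)⁻¹ = adj(I−A) / det(I−A) ≈
  [   1.4689     1.0250     0.1049]
  [   0.7910     2.0904     0.0565]
  [   0.7910     0.6618     1.4851]
First solve x = (I − A)⁻¹ d = adj(I−A)·d / det(I−A); in particular x_1 = (0.4550·250 + 0.3175·560 + 0.0325·580) / 0.30975 = 310.40 / 0.30975 ≈ 1002.09847.
Intermediate flow from 1 to 1: z_11 = a_11 · x_1 = 0.05 × 310.40 / 0.30975 = 15.52 / 0.30975 ≈ 50.105.

z_11 = 50.105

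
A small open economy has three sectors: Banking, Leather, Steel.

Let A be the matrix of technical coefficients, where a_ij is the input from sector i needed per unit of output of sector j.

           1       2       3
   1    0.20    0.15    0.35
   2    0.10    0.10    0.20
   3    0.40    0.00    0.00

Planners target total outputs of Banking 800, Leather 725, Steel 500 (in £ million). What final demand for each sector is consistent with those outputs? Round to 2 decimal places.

I − A =
  [   0.80    -0.15    -0.35]
  [  -0.10     0.90    -0.20]
  [  -0.40     0.00     1.00]
d = (I − A) x:
  d_1 = (+0.80)·800 + (-0.15)·725 + (-0.35)·500 = 356.25
  d_2 = (-0.10)·800 + (+0.90)·725 + (-0.20)·500 = 472.50
  d_3 = (-0.40)·800 + (+0.00)·725 + (+1.00)·500 = 180.00

d_1 = 356.25, d_2 = 472.50, d_3 = 180.00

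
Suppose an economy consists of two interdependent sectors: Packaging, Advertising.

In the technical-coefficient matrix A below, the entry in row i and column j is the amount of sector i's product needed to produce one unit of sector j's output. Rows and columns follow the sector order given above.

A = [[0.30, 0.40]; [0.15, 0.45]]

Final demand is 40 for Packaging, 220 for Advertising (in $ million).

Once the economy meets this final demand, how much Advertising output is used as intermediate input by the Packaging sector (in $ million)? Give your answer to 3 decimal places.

I − A =
  [   0.70    -0.40]
  [  -0.15     0.55]
det(I−A) = (0.70)(0.55) − (-0.40)(-0.15) = 0.3250
adj(I−A) = [[0.55, 0.40], [0.15, 0.70]]
(I − A)⁻¹ = adj(I−A) / det(I−A) ≈
  [   1.6923     1.2308]
  [   0.4615     2.1538]
First solve x = (I − A)⁻¹ d = adj(I−A)·d / det(I−A); in particular x_1 = (0.55·40 + 0.40·220) / 0.3250 = 110.00 / 0.3250 ≈ 338.46154.
Intermediate flow from 2 to 1: z_21 = a_21 · x_1 = 0.15 × 110.00 / 0.3250 = 16.50 / 0.3250 ≈ 50.769.

z_21 = 50.769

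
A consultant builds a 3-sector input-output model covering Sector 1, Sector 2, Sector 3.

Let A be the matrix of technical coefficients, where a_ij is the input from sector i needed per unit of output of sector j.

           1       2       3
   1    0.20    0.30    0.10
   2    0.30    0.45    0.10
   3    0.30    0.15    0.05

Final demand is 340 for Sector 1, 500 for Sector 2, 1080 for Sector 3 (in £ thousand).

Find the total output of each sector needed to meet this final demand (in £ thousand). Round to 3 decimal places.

x_1 = 1426.334, x_2 = 2034.079, x_3 = 1908.434

I − A =
  [   0.80    -0.30    -0.10]
  [  -0.30     0.55    -0.10]
  [  -0.30    -0.15     0.95]
Cofactors of I−A, C_ij = (−1)^(i+j)·(minor ij) (rows/columns in the sector order above):
  C_11 = (0.55)(0.95) − (-0.10)(-0.15) = 0.5075
  C_12 = −[(-0.30)(0.95) − (-0.10)(-0.30)] = 0.3150
  C_13 = (-0.30)(-0.15) − (0.55)(-0.30) = 0.2100
  C_21 = −[(-0.30)(0.95) − (-0.10)(-0.15)] = 0.3000
  C_22 = (0.80)(0.95) − (-0.10)(-0.30) = 0.7300
  C_23 = −[(0.80)(-0.15) − (-0.30)(-0.30)] = 0.2100
  C_31 = (-0.30)(-0.10) − (-0.10)(0.55) = 0.0850
  C_32 = −[(0.80)(-0.10) − (-0.10)(-0.30)] = 0.1100
  C_33 = (0.80)(0.55) − (-0.30)(-0.30) = 0.3500
det(I−A) = Σ_j (I−A)_1j·C_1j = (0.80)(0.5075) + (-0.30)(0.3150) + (-0.10)(0.2100) = 0.2905
adj(I−A) = Cᵀ =
  [ 0.5075   0.3000   0.0850]
  [ 0.3150   0.7300   0.1100]
  [ 0.2100   0.2100   0.3500]
(I − A)⁻¹ = adj(I−A) / det(I−A) ≈
  [   1.7470     1.0327     0.2926]
  [   1.0843     2.5129     0.3787]
  [   0.7229     0.7229     1.2048]
x = (I − A)⁻¹ d = adj(I−A)·d / det(I−A), with det(I−A) = 0.2905:
  x_1 = (0.5075·340 + 0.3000·500 + 0.0850·1080) / 0.2905 = 414.35 / 0.2905 ≈ 1426.334
  x_2 = (0.3150·340 + 0.7300·500 + 0.1100·1080) / 0.2905 = 590.90 / 0.2905 ≈ 2034.079
  x_3 = (0.2100·340 + 0.2100·500 + 0.3500·1080) / 0.2905 = 554.40 / 0.2905 ≈ 1908.434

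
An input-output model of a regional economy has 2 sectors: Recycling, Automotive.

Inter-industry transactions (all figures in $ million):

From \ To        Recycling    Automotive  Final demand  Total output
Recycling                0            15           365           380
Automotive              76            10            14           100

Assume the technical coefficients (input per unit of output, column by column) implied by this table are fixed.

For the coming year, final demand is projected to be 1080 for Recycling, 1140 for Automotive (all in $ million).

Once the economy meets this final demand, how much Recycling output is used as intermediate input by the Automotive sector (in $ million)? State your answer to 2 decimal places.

Technical coefficients a_ij = z_ij / X_j:
  a_11 = 0/380 = 0.00, a_21 = 76/380 = 0.20
  a_12 = 15/100 = 0.15, a_22 = 10/100 = 0.10
I − A =
  [   1.00    -0.15]
  [  -0.20     0.90]
det(I−A) = (1.00)(0.90) − (-0.15)(-0.20) = 0.8700
adj(I−A) = [[0.90, 0.15], [0.20, 1.00]]
(I − A)⁻¹ = adj(I−A) / det(I−A) ≈
  [   1.0345     0.1724]
  [   0.2299     1.1494]
First solve x = (I − A)⁻¹ d = adj(I−A)·d / det(I−A); in particular x_2 = (0.20·1080 + 1.00·1140) / 0.8700 = 1356.00 / 0.8700 ≈ 1558.6207.
Intermediate flow from 1 to 2: z_12 = a_12 · x_2 = 0.15 × 1356.00 / 0.8700 = 203.40 / 0.8700 ≈ 233.79.

z_12 = 233.79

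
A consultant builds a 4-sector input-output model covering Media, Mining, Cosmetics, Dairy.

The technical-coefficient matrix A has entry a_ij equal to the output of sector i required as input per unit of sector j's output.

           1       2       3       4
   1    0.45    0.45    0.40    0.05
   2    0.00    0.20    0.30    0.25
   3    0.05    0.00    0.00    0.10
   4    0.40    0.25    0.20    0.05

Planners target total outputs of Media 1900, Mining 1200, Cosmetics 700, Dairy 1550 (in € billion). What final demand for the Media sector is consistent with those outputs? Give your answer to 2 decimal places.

I − A =
  [   0.55    -0.45    -0.40    -0.05]
  [   0.00     0.80    -0.30    -0.25]
  [  -0.05     0.00     1.00    -0.10]
  [  -0.40    -0.25    -0.20     0.95]
d = (I − A) x:
  d_1 = (+0.55)·1900 + (-0.45)·1200 + (-0.40)·700 + (-0.05)·1550 = 147.50
  d_2 = (+0.00)·1900 + (+0.80)·1200 + (-0.30)·700 + (-0.25)·1550 = 362.50
  d_3 = (-0.05)·1900 + (+0.00)·1200 + (+1.00)·700 + (-0.10)·1550 = 450.00
  d_4 = (-0.40)·1900 + (-0.25)·1200 + (-0.20)·700 + (+0.95)·1550 = 272.50

d_1 = 147.50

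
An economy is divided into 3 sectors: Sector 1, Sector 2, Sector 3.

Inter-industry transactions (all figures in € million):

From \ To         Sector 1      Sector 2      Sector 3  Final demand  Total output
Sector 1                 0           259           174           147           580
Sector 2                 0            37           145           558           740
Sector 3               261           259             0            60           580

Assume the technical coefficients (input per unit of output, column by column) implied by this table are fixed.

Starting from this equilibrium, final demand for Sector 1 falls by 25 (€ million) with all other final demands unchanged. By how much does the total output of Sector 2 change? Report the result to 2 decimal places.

Technical coefficients a_ij = z_ij / X_j:
  a_11 = 0/580 = 0.00, a_21 = 0/580 = 0.00, a_31 = 261/580 = 0.45
  a_12 = 259/740 = 0.35, a_22 = 37/740 = 0.05, a_32 = 259/740 = 0.35
  a_13 = 174/580 = 0.30, a_23 = 145/580 = 0.25, a_33 = 0/580 = 0.00
I − A =
  [   1.00    -0.35    -0.30]
  [   0.00     0.95    -0.25]
  [  -0.45    -0.35     1.00]
Cofactors of I−A, C_ij = (−1)^(i+j)·(minor ij) (rows/columns in the sector order above):
  C_11 = (0.95)(1.00) − (-0.25)(-0.35) = 0.8625
  C_12 = −[(0.00)(1.00) − (-0.25)(-0.45)] = 0.1125
  C_13 = (0.00)(-0.35) − (0.95)(-0.45) = 0.4275
  C_21 = −[(-0.35)(1.00) − (-0.30)(-0.35)] = 0.4550
  C_22 = (1.00)(1.00) − (-0.30)(-0.45) = 0.8650
  C_23 = −[(1.00)(-0.35) − (-0.35)(-0.45)] = 0.5075
  C_31 = (-0.35)(-0.25) − (-0.30)(0.95) = 0.3725
  C_32 = −[(1.00)(-0.25) − (-0.30)(0.00)] = 0.2500
  C_33 = (1.00)(0.95) − (-0.35)(0.00) = 0.9500
det(I−A) = Σ_j (I−A)_1j·C_1j = (1.00)(0.8625) + (-0.35)(0.1125) + (-0.30)(0.4275) = 0.694875
adj(I−A) = Cᵀ =
  [ 0.8625   0.4550   0.3725]
  [ 0.1125   0.8650   0.2500]
  [ 0.4275   0.5075   0.9500]
(I − A)⁻¹ = adj(I−A) / det(I−A) ≈
  [   1.2412     0.6548     0.5361]
  [   0.1619     1.2448     0.3598]
  [   0.6152     0.7303     1.3672]
Δx = (I − A)⁻¹ Δd with Δd having -25 in the Sector 1 component and 0 elsewhere.
So Δx_2 = L_21 · (-25), where L_21 = adj(I−A)_21 / det(I−A) = 0.1125 / 0.694875.
Δx_2 = 0.1125 × (-25) / 0.694875 = -2.8125 / 0.694875 ≈ -4.05.

Δx_2 = -4.05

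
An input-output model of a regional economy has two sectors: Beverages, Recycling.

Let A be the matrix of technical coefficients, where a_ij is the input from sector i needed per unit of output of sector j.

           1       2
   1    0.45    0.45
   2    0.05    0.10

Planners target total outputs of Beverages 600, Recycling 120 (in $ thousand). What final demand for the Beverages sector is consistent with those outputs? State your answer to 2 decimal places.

d_1 = 276.00

I − A =
  [   0.55    -0.45]
  [  -0.05     0.90]
d = (I − A) x:
  d_1 = (+0.55)·600 + (-0.45)·120 = 276.00
  d_2 = (-0.05)·600 + (+0.90)·120 = 78.00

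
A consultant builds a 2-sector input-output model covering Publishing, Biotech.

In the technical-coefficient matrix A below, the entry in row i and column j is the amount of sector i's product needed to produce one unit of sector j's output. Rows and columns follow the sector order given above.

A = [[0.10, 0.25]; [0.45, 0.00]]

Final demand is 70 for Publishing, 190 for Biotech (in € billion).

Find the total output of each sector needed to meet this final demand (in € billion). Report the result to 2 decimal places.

I − A =
  [   0.90    -0.25]
  [  -0.45     1.00]
det(I−A) = (0.90)(1.00) − (-0.25)(-0.45) = 0.7875
adj(I−A) = [[1.00, 0.25], [0.45, 0.90]]
(I − A)⁻¹ = adj(I−A) / det(I−A) ≈
  [   1.2698     0.3175]
  [   0.5714     1.1429]
x = (I − A)⁻¹ d = adj(I−A)·d / det(I−A), with det(I−A) = 0.7875:
  x_1 = (1.00·70 + 0.25·190) / 0.7875 = 117.50 / 0.7875 ≈ 149.21
  x_2 = (0.45·70 + 0.90·190) / 0.7875 = 202.50 / 0.7875 ≈ 257.14

x_1 = 149.21, x_2 = 257.14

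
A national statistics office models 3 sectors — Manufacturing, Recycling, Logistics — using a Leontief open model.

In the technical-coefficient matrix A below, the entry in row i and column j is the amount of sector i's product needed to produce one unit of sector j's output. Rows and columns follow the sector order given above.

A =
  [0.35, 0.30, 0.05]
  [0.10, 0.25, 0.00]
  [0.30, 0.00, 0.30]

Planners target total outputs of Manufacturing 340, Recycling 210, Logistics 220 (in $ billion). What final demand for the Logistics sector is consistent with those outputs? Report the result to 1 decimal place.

I − A =
  [   0.65    -0.30    -0.05]
  [  -0.10     0.75     0.00]
  [  -0.30     0.00     0.70]
d = (I − A) x:
  d_M = (+0.65)·340 + (-0.30)·210 + (-0.05)·220 = 147.0
  d_R = (-0.10)·340 + (+0.75)·210 + (+0.00)·220 = 123.5
  d_L = (-0.30)·340 + (+0.00)·210 + (+0.70)·220 = 52.0

d_L = 52.0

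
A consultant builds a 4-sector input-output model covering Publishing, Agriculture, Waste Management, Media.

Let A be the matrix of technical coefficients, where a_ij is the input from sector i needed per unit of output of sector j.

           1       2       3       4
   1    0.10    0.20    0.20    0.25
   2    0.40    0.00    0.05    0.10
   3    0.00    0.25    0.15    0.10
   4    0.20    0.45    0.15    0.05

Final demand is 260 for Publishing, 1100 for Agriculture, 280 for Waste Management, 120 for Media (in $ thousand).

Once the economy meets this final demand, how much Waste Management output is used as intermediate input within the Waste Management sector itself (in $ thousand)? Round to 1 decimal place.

I − A =
  [   0.90    -0.20    -0.20    -0.25]
  [  -0.40     1.00    -0.05    -0.10]
  [   0.00    -0.25     0.85    -0.10]
  [  -0.20    -0.45    -0.15     0.95]
Compute the cofactors C_ij = (−1)^(i+j)·(3×3 minor ij) of I−A; the adjugate is their transpose:
adj(I−A) = Cᵀ =
  [ 0.736375   0.320000   0.236625   0.252375]
  [ 0.335000   0.666750   0.148750   0.174000]
  [ 0.138000   0.245750   0.639500   0.129500]
  [ 0.335500   0.422000   0.221250   0.665750]
det(I−A) = Σ_j (I−A)_1j·C_1j = (0.90)(0.736375) + (-0.20)(0.335000) + (-0.20)(0.138000) + (-0.25)(0.335500) = 0.4842625
(I − A)⁻¹ = adj(I−A) / det(I−A) ≈
  [   1.5206     0.6608     0.4886     0.5212]
  [   0.6918     1.3768     0.3072     0.3593]
  [   0.2850     0.5075     1.3206     0.2674]
  [   0.6928     0.8714     0.4569     1.3748]
First solve x = (I − A)⁻¹ d = adj(I−A)·d / det(I−A); in particular x_3 = (0.138000·260 + 0.245750·1100 + 0.639500·280 + 0.129500·120) / 0.4842625 = 500.805 / 0.4842625 ≈ 1034.160.
Intermediate flow from 3 to 3: z_33 = a_33 · x_3 = 0.15 × 500.805 / 0.4842625 = 75.12075 / 0.4842625 ≈ 155.1.

z_33 = 155.1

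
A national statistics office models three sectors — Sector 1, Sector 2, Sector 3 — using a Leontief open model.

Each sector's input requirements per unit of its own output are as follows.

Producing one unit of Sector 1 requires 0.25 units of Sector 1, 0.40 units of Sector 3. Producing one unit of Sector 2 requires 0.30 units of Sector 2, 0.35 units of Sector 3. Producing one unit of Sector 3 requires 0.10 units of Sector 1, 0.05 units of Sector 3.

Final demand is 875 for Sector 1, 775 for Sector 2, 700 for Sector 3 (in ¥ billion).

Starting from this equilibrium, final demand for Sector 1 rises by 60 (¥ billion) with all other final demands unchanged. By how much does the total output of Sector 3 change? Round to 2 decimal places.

Δx_3 = 35.69

I − A =
  [   0.75     0.00    -0.10]
  [   0.00     0.70     0.00]
  [  -0.40    -0.35     0.95]
Cofactors of I−A, C_ij = (−1)^(i+j)·(minor ij) (rows/columns in the sector order above):
  C_11 = (0.70)(0.95) − (0.00)(-0.35) = 0.6650
  C_12 = −[(0.00)(0.95) − (0.00)(-0.40)] = 0.0000
  C_13 = (0.00)(-0.35) − (0.70)(-0.40) = 0.2800
  C_21 = −[(0.00)(0.95) − (-0.10)(-0.35)] = 0.0350
  C_22 = (0.75)(0.95) − (-0.10)(-0.40) = 0.6725
  C_23 = −[(0.75)(-0.35) − (0.00)(-0.40)] = 0.2625
  C_31 = (0.00)(0.00) − (-0.10)(0.70) = 0.0700
  C_32 = −[(0.75)(0.00) − (-0.10)(0.00)] = 0.0000
  C_33 = (0.75)(0.70) − (0.00)(0.00) = 0.5250
det(I−A) = Σ_j (I−A)_1j·C_1j = (0.75)(0.6650) + (0.00)(0.0000) + (-0.10)(0.2800) = 0.47075
adj(I−A) = Cᵀ =
  [ 0.6650   0.0350   0.0700]
  [ 0.0000   0.6725   0.0000]
  [ 0.2800   0.2625   0.5250]
(I − A)⁻¹ = adj(I−A) / det(I−A) ≈
  [   1.4126     0.0743     0.1487]
  [   0.0000     1.4286     0.0000]
  [   0.5948     0.5576     1.1152]
Δx = (I − A)⁻¹ Δd with Δd having +60 in the Sector 1 component and 0 elsewhere.
So Δx_3 = L_31 · (+60), where L_31 = adj(I−A)_31 / det(I−A) = 0.2800 / 0.47075.
Δx_3 = 0.2800 × (+60) / 0.47075 = 16.80 / 0.47075 ≈ 35.69.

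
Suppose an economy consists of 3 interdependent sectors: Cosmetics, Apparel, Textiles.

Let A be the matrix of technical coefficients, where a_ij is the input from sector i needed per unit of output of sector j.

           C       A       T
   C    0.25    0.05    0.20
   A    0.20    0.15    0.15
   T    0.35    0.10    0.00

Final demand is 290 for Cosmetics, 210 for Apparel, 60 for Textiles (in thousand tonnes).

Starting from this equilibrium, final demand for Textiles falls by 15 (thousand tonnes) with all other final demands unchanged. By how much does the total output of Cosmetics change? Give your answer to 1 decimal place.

I − A =
  [   0.75    -0.05    -0.20]
  [  -0.20     0.85    -0.15]
  [  -0.35    -0.10     1.00]
Cofactors of I−A, C_ij = (−1)^(i+j)·(minor ij) (rows/columns in the sector order above):
  C_11 = (0.85)(1.00) − (-0.15)(-0.10) = 0.8350
  C_12 = −[(-0.20)(1.00) − (-0.15)(-0.35)] = 0.2525
  C_13 = (-0.20)(-0.10) − (0.85)(-0.35) = 0.3175
  C_21 = −[(-0.05)(1.00) − (-0.20)(-0.10)] = 0.0700
  C_22 = (0.75)(1.00) − (-0.20)(-0.35) = 0.6800
  C_23 = −[(0.75)(-0.10) − (-0.05)(-0.35)] = 0.0925
  C_31 = (-0.05)(-0.15) − (-0.20)(0.85) = 0.1775
  C_32 = −[(0.75)(-0.15) − (-0.20)(-0.20)] = 0.1525
  C_33 = (0.75)(0.85) − (-0.05)(-0.20) = 0.6275
det(I−A) = Σ_j (I−A)_1j·C_1j = (0.75)(0.8350) + (-0.05)(0.2525) + (-0.20)(0.3175) = 0.550125
adj(I−A) = Cᵀ =
  [ 0.8350   0.0700   0.1775]
  [ 0.2525   0.6800   0.1525]
  [ 0.3175   0.0925   0.6275]
(I − A)⁻¹ = adj(I−A) / det(I−A) ≈
  [   1.5178     0.1272     0.3227]
  [   0.4590     1.2361     0.2772]
  [   0.5771     0.1681     1.1406]
Δx = (I − A)⁻¹ Δd with Δd having -15 in the Textiles component and 0 elsewhere.
So Δx_C = L_CT · (-15), where L_CT = adj(I−A)_CT / det(I−A) = 0.1775 / 0.550125.
Δx_C = 0.1775 × (-15) / 0.550125 = -2.6625 / 0.550125 ≈ -4.8.

Δx_C = -4.8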